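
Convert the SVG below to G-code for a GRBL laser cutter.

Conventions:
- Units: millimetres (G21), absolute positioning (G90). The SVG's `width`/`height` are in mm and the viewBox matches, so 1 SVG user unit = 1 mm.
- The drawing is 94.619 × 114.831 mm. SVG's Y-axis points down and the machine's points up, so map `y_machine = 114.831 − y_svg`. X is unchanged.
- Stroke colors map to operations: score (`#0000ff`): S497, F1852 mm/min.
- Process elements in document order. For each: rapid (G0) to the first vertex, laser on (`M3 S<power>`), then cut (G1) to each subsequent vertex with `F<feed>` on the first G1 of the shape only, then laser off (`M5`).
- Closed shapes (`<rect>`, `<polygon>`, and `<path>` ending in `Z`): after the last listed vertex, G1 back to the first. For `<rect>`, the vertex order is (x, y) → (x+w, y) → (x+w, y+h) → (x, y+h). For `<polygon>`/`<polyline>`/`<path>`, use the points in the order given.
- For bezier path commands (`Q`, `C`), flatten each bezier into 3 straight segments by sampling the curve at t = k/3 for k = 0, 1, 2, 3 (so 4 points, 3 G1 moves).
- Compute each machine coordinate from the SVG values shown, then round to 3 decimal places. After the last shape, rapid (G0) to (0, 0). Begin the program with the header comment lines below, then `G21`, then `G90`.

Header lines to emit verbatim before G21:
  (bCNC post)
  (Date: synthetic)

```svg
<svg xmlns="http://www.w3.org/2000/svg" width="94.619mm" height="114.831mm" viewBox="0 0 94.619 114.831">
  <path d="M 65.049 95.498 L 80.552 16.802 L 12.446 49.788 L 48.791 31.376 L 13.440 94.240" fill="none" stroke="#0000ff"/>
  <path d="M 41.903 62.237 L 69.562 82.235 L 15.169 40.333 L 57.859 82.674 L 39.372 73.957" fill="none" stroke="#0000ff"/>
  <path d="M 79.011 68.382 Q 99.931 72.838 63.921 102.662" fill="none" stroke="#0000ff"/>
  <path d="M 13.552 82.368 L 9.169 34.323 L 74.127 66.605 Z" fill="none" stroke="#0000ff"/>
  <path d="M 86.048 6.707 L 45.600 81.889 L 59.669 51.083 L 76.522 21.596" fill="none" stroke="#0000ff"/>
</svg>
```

viewBox `0 0 94.619 114.831` with mm width/height → 1 unit = 1 mm. Flip: y_m = 114.831 − y_svg.

**Shape 1** — `<path>` open polyline, stroke `#0000ff` → score (S497, F1852). Machine vertices: (65.049,19.333) → (80.552,98.029) → (12.446,65.043) → (48.791,83.455) → (13.440,20.591). Open path.

**Shape 2** — `<path>` open polyline, stroke `#0000ff` → score (S497, F1852). Machine vertices: (41.903,52.594) → (69.562,32.596) → (15.169,74.498) → (57.859,32.157) → (39.372,40.874). Open path.

**Shape 3** — `<path>` quadratic bezier, stroke `#0000ff` → score (S497, F1852). Control points (SVG): P0=(79.011,68.382), P1=(99.931,72.838), P2=(63.921,102.662); sampled at t=k/3. Machine vertices: (79.011,46.449) → (86.632,40.660) → (81.602,29.233) → (63.921,12.169). Open path.

**Shape 4** — `<path>` closed polygon, stroke `#0000ff` → score (S497, F1852). Machine vertices: (13.552,32.463) → (9.169,80.508) → (74.127,48.226) → (13.552,32.463). Closed: final G1 returns to the first vertex.

**Shape 5** — `<path>` open polyline, stroke `#0000ff` → score (S497, F1852). Machine vertices: (86.048,108.124) → (45.600,32.942) → (59.669,63.748) → (76.522,93.235). Open path.

(bCNC post)
(Date: synthetic)
G21
G90
G0 X65.049 Y19.333
M3 S497
G1 X80.552 Y98.029 F1852
G1 X12.446 Y65.043
G1 X48.791 Y83.455
G1 X13.440 Y20.591
M5
G0 X41.903 Y52.594
M3 S497
G1 X69.562 Y32.596 F1852
G1 X15.169 Y74.498
G1 X57.859 Y32.157
G1 X39.372 Y40.874
M5
G0 X79.011 Y46.449
M3 S497
G1 X86.632 Y40.660 F1852
G1 X81.602 Y29.233
G1 X63.921 Y12.169
M5
G0 X13.552 Y32.463
M3 S497
G1 X9.169 Y80.508 F1852
G1 X74.127 Y48.226
G1 X13.552 Y32.463
M5
G0 X86.048 Y108.124
M3 S497
G1 X45.600 Y32.942 F1852
G1 X59.669 Y63.748
G1 X76.522 Y93.235
M5
G0 X0.000 Y0.000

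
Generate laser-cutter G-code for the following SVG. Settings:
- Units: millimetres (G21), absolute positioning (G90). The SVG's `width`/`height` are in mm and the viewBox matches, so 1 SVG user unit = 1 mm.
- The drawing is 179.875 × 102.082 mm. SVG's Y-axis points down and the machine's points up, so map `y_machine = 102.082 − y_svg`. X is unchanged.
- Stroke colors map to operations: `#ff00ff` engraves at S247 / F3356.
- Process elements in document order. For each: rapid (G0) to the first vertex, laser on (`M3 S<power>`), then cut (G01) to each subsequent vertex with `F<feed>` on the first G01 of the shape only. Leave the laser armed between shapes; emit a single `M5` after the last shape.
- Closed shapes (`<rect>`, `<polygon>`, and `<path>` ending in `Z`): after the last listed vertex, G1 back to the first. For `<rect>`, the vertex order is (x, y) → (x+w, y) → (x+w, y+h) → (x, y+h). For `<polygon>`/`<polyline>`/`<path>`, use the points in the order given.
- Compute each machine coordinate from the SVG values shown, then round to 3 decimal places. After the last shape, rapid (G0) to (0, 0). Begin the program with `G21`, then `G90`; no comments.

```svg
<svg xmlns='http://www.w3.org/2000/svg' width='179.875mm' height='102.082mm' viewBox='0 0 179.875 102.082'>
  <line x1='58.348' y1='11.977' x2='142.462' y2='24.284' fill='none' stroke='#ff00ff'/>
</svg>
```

G21
G90
G0 X58.348 Y90.105
M3 S247
G01 X142.462 Y77.798 F3356
M5
G0 X0.000 Y0.000

viewBox `0 0 179.875 102.082` with mm width/height → 1 unit = 1 mm. Flip: y_m = 102.082 − y_svg.

**Shape 1** — `<line>` line segment, stroke `#ff00ff` → engrave (S247, F3356). Machine vertices: (58.348,90.105) → (142.462,77.798). Open path.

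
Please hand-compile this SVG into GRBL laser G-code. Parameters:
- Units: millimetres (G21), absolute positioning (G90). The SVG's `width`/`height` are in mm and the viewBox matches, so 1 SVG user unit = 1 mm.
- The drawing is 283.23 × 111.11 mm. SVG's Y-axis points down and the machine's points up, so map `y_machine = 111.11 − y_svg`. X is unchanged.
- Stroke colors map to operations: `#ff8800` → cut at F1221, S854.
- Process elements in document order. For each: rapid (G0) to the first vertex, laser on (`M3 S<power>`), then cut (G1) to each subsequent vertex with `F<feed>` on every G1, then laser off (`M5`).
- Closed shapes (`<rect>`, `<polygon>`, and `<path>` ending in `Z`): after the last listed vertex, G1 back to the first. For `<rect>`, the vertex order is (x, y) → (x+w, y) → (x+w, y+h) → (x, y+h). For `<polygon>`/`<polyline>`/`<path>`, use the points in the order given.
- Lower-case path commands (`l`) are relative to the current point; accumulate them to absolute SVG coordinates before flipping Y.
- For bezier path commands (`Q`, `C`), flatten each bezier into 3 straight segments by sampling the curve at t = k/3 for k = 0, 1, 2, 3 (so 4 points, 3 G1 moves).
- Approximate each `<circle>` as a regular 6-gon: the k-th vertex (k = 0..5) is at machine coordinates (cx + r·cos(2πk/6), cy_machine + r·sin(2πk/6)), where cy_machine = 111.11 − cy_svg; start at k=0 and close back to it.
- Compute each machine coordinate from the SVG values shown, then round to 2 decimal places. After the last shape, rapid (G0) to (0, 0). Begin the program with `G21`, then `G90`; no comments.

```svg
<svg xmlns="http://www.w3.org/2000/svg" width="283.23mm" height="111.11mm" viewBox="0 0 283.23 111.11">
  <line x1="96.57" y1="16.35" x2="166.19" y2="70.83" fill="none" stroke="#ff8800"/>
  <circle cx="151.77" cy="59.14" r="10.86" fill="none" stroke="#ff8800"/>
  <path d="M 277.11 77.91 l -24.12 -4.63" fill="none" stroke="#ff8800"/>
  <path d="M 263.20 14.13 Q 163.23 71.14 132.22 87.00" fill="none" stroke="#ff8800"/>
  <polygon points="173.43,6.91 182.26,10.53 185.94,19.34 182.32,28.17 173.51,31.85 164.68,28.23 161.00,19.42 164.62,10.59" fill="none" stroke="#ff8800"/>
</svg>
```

G21
G90
G0 X96.57 Y94.76
M3 S854
G1 X166.19 Y40.28 F1221
M5
G0 X162.63 Y51.97
M3 S854
G1 X157.20 Y61.38 F1221
G1 X146.34 Y61.38 F1221
G1 X140.91 Y51.97 F1221
G1 X146.34 Y42.56 F1221
G1 X157.20 Y42.56 F1221
G1 X162.63 Y51.97 F1221
M5
G0 X277.11 Y33.20
M3 S854
G1 X252.99 Y37.83 F1221
M5
G0 X263.20 Y96.98
M3 S854
G1 X204.22 Y63.55 F1221
G1 X160.56 Y39.26 F1221
G1 X132.22 Y24.11 F1221
M5
G0 X173.43 Y104.20
M3 S854
G1 X182.26 Y100.58 F1221
G1 X185.94 Y91.77 F1221
G1 X182.32 Y82.94 F1221
G1 X173.51 Y79.26 F1221
G1 X164.68 Y82.88 F1221
G1 X161.00 Y91.69 F1221
G1 X164.62 Y100.52 F1221
G1 X173.43 Y104.20 F1221
M5
G0 X0.00 Y0.00

1 u = 1 mm; y_m = 111.11 − y.

[1] `<line>` line segment, #ff8800→cut S854 F1221: (96.57,94.76) → (166.19,40.28)

[2] `<circle>` circle, #ff8800→cut S854 F1221: (162.63,51.97) → (157.20,61.38) → (146.34,61.38) → (140.91,51.97) → (146.34,42.56) → (157.20,42.56) → (162.63,51.97) (closed)

[3] `<path>` line segment, #ff8800→cut S854 F1221: (277.11,33.20) → (252.99,37.83)

[4] `<path>` quadratic bezier, #ff8800→cut S854 F1221: (263.20,96.98) → (204.22,63.55) → (160.56,39.26) → (132.22,24.11)

[5] `<polygon>` regular polygon, #ff8800→cut S854 F1221: (173.43,104.20) → (182.26,100.58) → (185.94,91.77) → (182.32,82.94) → (173.51,79.26) → (164.68,82.88) → (161.00,91.69) → (164.62,100.52) → (173.43,104.20) (closed)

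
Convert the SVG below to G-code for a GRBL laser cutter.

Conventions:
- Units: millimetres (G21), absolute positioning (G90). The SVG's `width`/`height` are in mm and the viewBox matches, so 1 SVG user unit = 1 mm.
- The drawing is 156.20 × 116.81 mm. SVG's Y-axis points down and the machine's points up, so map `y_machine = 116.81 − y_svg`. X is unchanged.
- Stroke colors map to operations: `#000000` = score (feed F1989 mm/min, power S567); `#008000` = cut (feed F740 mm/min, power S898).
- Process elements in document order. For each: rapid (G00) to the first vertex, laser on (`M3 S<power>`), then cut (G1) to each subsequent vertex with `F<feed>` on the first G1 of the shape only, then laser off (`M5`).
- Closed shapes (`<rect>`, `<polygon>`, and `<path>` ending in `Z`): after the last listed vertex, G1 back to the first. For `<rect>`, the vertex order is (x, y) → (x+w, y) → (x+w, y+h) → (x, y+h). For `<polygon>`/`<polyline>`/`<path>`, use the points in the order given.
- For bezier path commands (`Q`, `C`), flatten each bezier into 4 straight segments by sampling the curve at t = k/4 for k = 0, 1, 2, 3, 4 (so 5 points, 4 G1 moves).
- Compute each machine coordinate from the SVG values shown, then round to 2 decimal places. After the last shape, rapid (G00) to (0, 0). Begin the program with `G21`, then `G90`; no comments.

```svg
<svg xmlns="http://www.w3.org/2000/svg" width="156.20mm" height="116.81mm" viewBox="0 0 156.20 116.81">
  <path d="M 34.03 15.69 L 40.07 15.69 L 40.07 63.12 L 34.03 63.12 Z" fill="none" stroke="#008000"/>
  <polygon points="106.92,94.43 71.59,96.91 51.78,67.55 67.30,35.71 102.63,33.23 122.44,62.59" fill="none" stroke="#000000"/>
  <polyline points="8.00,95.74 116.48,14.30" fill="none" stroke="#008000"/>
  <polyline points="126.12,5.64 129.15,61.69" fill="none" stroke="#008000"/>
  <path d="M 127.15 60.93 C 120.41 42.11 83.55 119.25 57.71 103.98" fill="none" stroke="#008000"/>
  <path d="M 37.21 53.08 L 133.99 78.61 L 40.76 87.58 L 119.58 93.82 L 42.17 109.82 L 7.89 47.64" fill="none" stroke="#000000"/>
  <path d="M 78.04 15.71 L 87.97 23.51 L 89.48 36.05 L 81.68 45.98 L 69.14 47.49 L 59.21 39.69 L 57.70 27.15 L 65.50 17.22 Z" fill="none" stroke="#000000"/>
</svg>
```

G21
G90
G00 X34.03 Y101.12
M3 S898
G1 X40.07 Y101.12 F740
G1 X40.07 Y53.69
G1 X34.03 Y53.69
G1 X34.03 Y101.12
M5
G00 X106.92 Y22.38
M3 S567
G1 X71.59 Y19.90 F1989
G1 X51.78 Y49.26
G1 X67.30 Y81.10
G1 X102.63 Y83.58
G1 X122.44 Y54.22
G1 X106.92 Y22.38
M5
G00 X8.00 Y21.07
M3 S898
G1 X116.48 Y102.51 F740
M5
G00 X126.12 Y111.17
M3 S898
G1 X129.15 Y55.12 F740
M5
G00 X127.15 Y55.88
M3 S898
G1 X117.09 Y54.95 F740
G1 X99.59 Y35.69
G1 X78.51 Y15.76
G1 X57.71 Y12.83
M5
G00 X37.21 Y63.73
M3 S567
G1 X133.99 Y38.20 F1989
G1 X40.76 Y29.23
G1 X119.58 Y22.99
G1 X42.17 Y6.99
G1 X7.89 Y69.17
M5
G00 X78.04 Y101.10
M3 S567
G1 X87.97 Y93.30 F1989
G1 X89.48 Y80.76
G1 X81.68 Y70.83
G1 X69.14 Y69.32
G1 X59.21 Y77.12
G1 X57.70 Y89.66
G1 X65.50 Y99.59
G1 X78.04 Y101.10
M5
G00 X0.00 Y0.00

1 u = 1 mm; y_m = 116.81 − y.

[1] `<path>` rectangle, #008000→cut S898 F740: (34.03,101.12) → (40.07,101.12) → (40.07,53.69) → (34.03,53.69) → (34.03,101.12) (closed)

[2] `<polygon>` regular polygon, #000000→score S567 F1989: (106.92,22.38) → (71.59,19.90) → (51.78,49.26) → (67.30,81.10) → (102.63,83.58) → (122.44,54.22) → (106.92,22.38) (closed)

[3] `<polyline>` line segment, #008000→cut S898 F740: (8.00,21.07) → (116.48,102.51)

[4] `<polyline>` line segment, #008000→cut S898 F740: (126.12,111.17) → (129.15,55.12)

[5] `<path>` cubic bezier, #008000→cut S898 F740: (127.15,55.88) → (117.09,54.95) → (99.59,35.69) → (78.51,15.76) → (57.71,12.83)

[6] `<path>` open polyline, #000000→score S567 F1989: (37.21,63.73) → (133.99,38.20) → (40.76,29.23) → (119.58,22.99) → (42.17,6.99) → (7.89,69.17)

[7] `<path>` regular polygon, #000000→score S567 F1989: (78.04,101.10) → (87.97,93.30) → (89.48,80.76) → (81.68,70.83) → (69.14,69.32) → (59.21,77.12) → (57.70,89.66) → (65.50,99.59) → (78.04,101.10) (closed)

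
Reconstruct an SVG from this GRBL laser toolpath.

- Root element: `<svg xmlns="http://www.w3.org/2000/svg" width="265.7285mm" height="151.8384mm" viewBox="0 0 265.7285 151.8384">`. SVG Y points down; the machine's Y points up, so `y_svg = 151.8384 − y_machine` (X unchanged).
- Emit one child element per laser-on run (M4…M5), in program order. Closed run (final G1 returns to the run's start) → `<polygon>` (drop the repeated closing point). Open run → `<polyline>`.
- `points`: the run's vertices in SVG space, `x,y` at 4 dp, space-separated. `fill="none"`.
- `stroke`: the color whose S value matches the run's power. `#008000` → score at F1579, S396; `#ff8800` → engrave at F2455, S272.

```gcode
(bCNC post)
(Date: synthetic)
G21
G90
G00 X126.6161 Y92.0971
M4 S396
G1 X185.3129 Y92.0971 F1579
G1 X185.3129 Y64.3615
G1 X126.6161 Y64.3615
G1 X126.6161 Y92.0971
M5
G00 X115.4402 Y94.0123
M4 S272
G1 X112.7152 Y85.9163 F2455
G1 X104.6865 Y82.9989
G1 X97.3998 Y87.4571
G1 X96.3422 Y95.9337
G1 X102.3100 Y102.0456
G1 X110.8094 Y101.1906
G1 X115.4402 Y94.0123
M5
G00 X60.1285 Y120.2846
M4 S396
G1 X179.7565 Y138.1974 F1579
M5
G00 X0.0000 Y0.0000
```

<svg xmlns="http://www.w3.org/2000/svg" width="265.7285mm" height="151.8384mm" viewBox="0 0 265.7285 151.8384">
  <polygon points="126.6161,59.7413 185.3129,59.7413 185.3129,87.4769 126.6161,87.4769" fill="none" stroke="#008000"/>
  <polygon points="115.4402,57.8261 112.7152,65.9221 104.6865,68.8395 97.3998,64.3813 96.3422,55.9047 102.3100,49.7928 110.8094,50.6478" fill="none" stroke="#ff8800"/>
  <polyline points="60.1285,31.5538 179.7565,13.6410" fill="none" stroke="#008000"/>
</svg>

y_svg = 151.8384 − y_m.

[1] S396→`#008000` (score); closed run; points: 126.6161,59.7413 185.3129,59.7413 185.3129,87.4769 126.6161,87.4769

[2] S272→`#ff8800` (engrave); closed run; points: 115.4402,57.8261 112.7152,65.9221 104.6865,68.8395 97.3998,64.3813 96.3422,55.9047 102.3100,49.7928 110.8094,50.6478

[3] S396→`#008000` (score); open run; points: 60.1285,31.5538 179.7565,13.6410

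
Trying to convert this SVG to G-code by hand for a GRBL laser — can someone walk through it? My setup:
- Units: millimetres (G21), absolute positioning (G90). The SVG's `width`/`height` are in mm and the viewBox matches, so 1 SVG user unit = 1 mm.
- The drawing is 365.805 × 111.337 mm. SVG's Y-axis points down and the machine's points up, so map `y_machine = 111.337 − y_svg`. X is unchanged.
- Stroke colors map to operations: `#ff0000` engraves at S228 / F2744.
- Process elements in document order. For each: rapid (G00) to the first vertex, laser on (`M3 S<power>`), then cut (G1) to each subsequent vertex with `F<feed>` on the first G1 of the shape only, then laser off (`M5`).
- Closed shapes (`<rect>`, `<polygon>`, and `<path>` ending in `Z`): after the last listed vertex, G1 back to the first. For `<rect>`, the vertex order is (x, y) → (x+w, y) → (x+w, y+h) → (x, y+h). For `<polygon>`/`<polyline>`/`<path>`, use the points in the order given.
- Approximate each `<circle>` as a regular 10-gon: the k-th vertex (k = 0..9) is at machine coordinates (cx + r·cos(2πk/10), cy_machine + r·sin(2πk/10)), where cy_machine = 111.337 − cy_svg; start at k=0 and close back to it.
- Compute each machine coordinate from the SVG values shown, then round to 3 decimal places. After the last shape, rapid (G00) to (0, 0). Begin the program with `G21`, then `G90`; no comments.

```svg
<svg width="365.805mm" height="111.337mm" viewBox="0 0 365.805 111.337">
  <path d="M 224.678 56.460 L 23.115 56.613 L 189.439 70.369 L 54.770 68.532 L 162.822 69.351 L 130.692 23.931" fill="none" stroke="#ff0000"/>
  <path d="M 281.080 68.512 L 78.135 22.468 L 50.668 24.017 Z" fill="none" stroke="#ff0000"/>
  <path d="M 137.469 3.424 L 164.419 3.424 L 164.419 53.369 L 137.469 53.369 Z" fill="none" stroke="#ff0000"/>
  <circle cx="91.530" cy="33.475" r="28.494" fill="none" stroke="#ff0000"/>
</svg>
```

1 u = 1 mm; y_m = 111.337 − y.

[1] `<path>` open polyline, #ff0000→engrave S228 F2744: (224.678,54.877) → (23.115,54.724) → (189.439,40.968) → (54.770,42.805) → (162.822,41.986) → (130.692,87.406)

[2] `<path>` closed polygon, #ff0000→engrave S228 F2744: (281.080,42.825) → (78.135,88.869) → (50.668,87.320) → (281.080,42.825) (closed)

[3] `<path>` rectangle, #ff0000→engrave S228 F2744: (137.469,107.913) → (164.419,107.913) → (164.419,57.968) → (137.469,57.968) → (137.469,107.913) (closed)

[4] `<circle>` circle, #ff0000→engrave S228 F2744: (120.024,77.862) → (114.582,94.610) → (100.335,104.961) → (82.725,104.961) → (68.478,94.610) → (63.036,77.862) → (68.478,61.114) → (82.725,50.763) → (100.335,50.763) → (114.582,61.114) → (120.024,77.862) (closed)

G21
G90
G00 X224.678 Y54.877
M3 S228
G1 X23.115 Y54.724 F2744
G1 X189.439 Y40.968
G1 X54.770 Y42.805
G1 X162.822 Y41.986
G1 X130.692 Y87.406
M5
G00 X281.080 Y42.825
M3 S228
G1 X78.135 Y88.869 F2744
G1 X50.668 Y87.320
G1 X281.080 Y42.825
M5
G00 X137.469 Y107.913
M3 S228
G1 X164.419 Y107.913 F2744
G1 X164.419 Y57.968
G1 X137.469 Y57.968
G1 X137.469 Y107.913
M5
G00 X120.024 Y77.862
M3 S228
G1 X114.582 Y94.610 F2744
G1 X100.335 Y104.961
G1 X82.725 Y104.961
G1 X68.478 Y94.610
G1 X63.036 Y77.862
G1 X68.478 Y61.114
G1 X82.725 Y50.763
G1 X100.335 Y50.763
G1 X114.582 Y61.114
G1 X120.024 Y77.862
M5
G00 X0.000 Y0.000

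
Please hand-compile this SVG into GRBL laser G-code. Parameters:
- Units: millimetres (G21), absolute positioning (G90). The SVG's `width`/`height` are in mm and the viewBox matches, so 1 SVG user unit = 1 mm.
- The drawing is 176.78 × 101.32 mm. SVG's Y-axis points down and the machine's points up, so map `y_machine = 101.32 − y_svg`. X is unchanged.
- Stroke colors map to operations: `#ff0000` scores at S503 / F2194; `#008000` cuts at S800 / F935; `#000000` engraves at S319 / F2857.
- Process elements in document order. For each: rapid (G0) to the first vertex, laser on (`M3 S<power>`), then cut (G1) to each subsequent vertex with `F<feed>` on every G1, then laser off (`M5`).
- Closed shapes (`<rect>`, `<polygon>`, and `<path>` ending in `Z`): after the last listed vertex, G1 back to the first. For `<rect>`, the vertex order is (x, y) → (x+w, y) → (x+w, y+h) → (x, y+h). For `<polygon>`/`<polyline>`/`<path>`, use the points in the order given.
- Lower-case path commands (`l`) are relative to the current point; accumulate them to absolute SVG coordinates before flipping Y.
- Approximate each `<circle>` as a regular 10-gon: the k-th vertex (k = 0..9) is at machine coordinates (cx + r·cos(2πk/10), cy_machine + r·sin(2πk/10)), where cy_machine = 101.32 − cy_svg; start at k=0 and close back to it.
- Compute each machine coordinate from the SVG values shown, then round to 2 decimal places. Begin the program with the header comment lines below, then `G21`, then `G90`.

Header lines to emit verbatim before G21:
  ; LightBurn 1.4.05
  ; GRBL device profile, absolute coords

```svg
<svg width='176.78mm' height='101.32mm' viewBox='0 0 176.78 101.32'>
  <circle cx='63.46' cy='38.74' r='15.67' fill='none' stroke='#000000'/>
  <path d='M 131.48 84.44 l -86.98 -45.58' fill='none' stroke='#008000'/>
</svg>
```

; LightBurn 1.4.05
; GRBL device profile, absolute coords
G21
G90
G0 X79.13 Y62.58
M3 S319
G1 X76.14 Y71.79 F2857
G1 X68.30 Y77.48 F2857
G1 X58.62 Y77.48 F2857
G1 X50.78 Y71.79 F2857
G1 X47.79 Y62.58 F2857
G1 X50.78 Y53.37 F2857
G1 X58.62 Y47.68 F2857
G1 X68.30 Y47.68 F2857
G1 X76.14 Y53.37 F2857
G1 X79.13 Y62.58 F2857
M5
G0 X131.48 Y16.88
M3 S800
G1 X44.50 Y62.46 F935
M5

viewBox `0 0 176.78 101.32` with mm width/height → 1 unit = 1 mm. Flip: y_m = 101.32 − y_svg.

**Shape 1** — `<circle>` circle, stroke `#000000` → engrave (S319, F2857). Machine vertices: (79.13,62.58) → (76.14,71.79) → (68.30,77.48) → (58.62,77.48) → (50.78,71.79) → (47.79,62.58) → (50.78,53.37) → (58.62,47.68) → (68.30,47.68) → (76.14,53.37) → (79.13,62.58). Closed: final G1 returns to the first vertex.

**Shape 2** — `<path>` line segment, stroke `#008000` → cut (S800, F935). Machine vertices: (131.48,16.88) → (44.50,62.46). Open path.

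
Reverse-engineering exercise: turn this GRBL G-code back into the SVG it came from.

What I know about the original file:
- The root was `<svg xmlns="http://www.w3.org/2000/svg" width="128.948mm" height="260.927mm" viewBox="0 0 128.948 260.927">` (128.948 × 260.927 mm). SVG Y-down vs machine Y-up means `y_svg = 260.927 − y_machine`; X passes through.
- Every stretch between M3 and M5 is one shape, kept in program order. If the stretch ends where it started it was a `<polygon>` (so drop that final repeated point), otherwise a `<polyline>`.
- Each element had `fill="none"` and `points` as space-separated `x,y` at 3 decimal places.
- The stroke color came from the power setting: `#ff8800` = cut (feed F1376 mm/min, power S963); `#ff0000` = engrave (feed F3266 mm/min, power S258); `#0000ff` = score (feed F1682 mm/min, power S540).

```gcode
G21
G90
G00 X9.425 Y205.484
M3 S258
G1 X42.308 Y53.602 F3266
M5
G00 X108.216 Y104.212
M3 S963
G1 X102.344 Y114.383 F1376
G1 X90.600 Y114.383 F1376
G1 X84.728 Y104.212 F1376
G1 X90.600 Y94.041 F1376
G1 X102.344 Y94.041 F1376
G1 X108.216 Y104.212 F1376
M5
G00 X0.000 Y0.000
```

Each laser-on run becomes one SVG element. Flip Y back into SVG space with y_svg = 260.927 − y_machine.

Run 1: power S258 maps to stroke `#ff0000` (engrave). The run is open, so emit a `<polyline>` with points (Y-flipped): 9.425,55.443 42.308,207.325.

Run 2: power S963 maps to stroke `#ff8800` (cut). The run returns to its start, so emit a `<polygon>` with points (Y-flipped): 108.216,156.715 102.344,146.544 90.600,146.544 84.728,156.715 90.600,166.886 102.344,166.886.

<svg xmlns="http://www.w3.org/2000/svg" width="128.948mm" height="260.927mm" viewBox="0 0 128.948 260.927">
  <polyline points="9.425,55.443 42.308,207.325" fill="none" stroke="#ff0000"/>
  <polygon points="108.216,156.715 102.344,146.544 90.600,146.544 84.728,156.715 90.600,166.886 102.344,166.886" fill="none" stroke="#ff8800"/>
</svg>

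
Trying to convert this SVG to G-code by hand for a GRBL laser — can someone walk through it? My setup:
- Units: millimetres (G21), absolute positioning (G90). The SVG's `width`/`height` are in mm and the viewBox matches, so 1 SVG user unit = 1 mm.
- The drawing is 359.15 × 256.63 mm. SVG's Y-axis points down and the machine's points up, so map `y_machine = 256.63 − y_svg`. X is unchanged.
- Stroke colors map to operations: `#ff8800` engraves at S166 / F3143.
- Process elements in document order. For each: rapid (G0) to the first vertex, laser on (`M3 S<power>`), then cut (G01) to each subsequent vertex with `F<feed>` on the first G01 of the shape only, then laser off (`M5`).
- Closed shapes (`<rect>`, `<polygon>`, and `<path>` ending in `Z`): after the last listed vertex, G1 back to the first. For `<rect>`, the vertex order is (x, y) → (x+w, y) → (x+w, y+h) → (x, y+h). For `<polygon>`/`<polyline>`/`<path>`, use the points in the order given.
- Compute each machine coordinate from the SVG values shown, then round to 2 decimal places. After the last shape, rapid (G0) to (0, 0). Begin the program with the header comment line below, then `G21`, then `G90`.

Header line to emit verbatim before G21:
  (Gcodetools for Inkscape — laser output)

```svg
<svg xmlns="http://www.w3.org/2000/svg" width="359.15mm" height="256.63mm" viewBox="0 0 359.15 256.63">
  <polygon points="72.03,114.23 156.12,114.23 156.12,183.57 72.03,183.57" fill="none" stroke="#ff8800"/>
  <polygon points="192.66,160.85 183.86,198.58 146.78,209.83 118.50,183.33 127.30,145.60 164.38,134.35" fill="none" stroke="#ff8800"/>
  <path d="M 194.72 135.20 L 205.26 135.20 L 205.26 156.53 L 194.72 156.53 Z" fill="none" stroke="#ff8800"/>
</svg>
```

1 u = 1 mm; y_m = 256.63 − y.

[1] `<polygon>` rectangle, #ff8800→engrave S166 F3143: (72.03,142.40) → (156.12,142.40) → (156.12,73.06) → (72.03,73.06) → (72.03,142.40) (closed)

[2] `<polygon>` regular polygon, #ff8800→engrave S166 F3143: (192.66,95.78) → (183.86,58.05) → (146.78,46.80) → (118.50,73.30) → (127.30,111.03) → (164.38,122.28) → (192.66,95.78) (closed)

[3] `<path>` rectangle, #ff8800→engrave S166 F3143: (194.72,121.43) → (205.26,121.43) → (205.26,100.10) → (194.72,100.10) → (194.72,121.43) (closed)

(Gcodetools for Inkscape — laser output)
G21
G90
G0 X72.03 Y142.40
M3 S166
G01 X156.12 Y142.40 F3143
G01 X156.12 Y73.06
G01 X72.03 Y73.06
G01 X72.03 Y142.40
M5
G0 X192.66 Y95.78
M3 S166
G01 X183.86 Y58.05 F3143
G01 X146.78 Y46.80
G01 X118.50 Y73.30
G01 X127.30 Y111.03
G01 X164.38 Y122.28
G01 X192.66 Y95.78
M5
G0 X194.72 Y121.43
M3 S166
G01 X205.26 Y121.43 F3143
G01 X205.26 Y100.10
G01 X194.72 Y100.10
G01 X194.72 Y121.43
M5
G0 X0.00 Y0.00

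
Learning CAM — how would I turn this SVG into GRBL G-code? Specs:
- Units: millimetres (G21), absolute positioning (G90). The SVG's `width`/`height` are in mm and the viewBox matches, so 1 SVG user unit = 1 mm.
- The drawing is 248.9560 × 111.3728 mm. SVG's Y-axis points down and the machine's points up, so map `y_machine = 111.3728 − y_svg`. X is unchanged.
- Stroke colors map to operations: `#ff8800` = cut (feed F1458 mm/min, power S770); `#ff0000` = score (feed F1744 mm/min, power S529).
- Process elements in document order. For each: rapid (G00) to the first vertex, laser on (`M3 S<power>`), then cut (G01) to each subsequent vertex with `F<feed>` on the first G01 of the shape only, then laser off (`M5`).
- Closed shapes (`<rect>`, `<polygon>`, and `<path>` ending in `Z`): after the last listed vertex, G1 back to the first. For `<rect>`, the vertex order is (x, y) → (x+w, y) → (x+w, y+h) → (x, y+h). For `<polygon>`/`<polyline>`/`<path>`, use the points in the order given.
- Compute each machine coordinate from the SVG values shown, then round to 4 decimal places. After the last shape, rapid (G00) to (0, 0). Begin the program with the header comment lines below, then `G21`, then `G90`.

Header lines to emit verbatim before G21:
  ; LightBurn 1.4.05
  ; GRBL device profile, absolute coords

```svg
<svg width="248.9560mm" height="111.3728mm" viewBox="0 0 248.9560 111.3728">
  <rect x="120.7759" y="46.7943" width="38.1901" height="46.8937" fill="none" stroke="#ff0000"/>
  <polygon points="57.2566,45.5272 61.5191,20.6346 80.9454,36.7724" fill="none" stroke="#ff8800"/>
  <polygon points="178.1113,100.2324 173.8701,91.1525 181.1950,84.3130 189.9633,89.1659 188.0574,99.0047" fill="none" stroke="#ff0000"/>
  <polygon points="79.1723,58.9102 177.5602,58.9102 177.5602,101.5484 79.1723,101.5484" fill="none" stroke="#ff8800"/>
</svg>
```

viewBox `0 0 248.9560 111.3728` with mm width/height → 1 unit = 1 mm. Flip: y_m = 111.3728 − y_svg.

**Shape 1** — `<rect>` rectangle, stroke `#ff0000` → score (S529, F1744). Machine vertices: (120.7759,64.5785) → (158.9660,64.5785) → (158.9660,17.6848) → (120.7759,17.6848) → (120.7759,64.5785). Closed: final G1 returns to the first vertex.

**Shape 2** — `<polygon>` regular polygon, stroke `#ff8800` → cut (S770, F1458). Machine vertices: (57.2566,65.8456) → (61.5191,90.7382) → (80.9454,74.6004) → (57.2566,65.8456). Closed: final G1 returns to the first vertex.

**Shape 3** — `<polygon>` regular polygon, stroke `#ff0000` → score (S529, F1744). Machine vertices: (178.1113,11.1404) → (173.8701,20.2203) → (181.1950,27.0598) → (189.9633,22.2069) → (188.0574,12.3681) → (178.1113,11.1404). Closed: final G1 returns to the first vertex.

**Shape 4** — `<polygon>` rectangle, stroke `#ff8800` → cut (S770, F1458). Machine vertices: (79.1723,52.4626) → (177.5602,52.4626) → (177.5602,9.8244) → (79.1723,9.8244) → (79.1723,52.4626). Closed: final G1 returns to the first vertex.

; LightBurn 1.4.05
; GRBL device profile, absolute coords
G21
G90
G00 X120.7759 Y64.5785
M3 S529
G01 X158.9660 Y64.5785 F1744
G01 X158.9660 Y17.6848
G01 X120.7759 Y17.6848
G01 X120.7759 Y64.5785
M5
G00 X57.2566 Y65.8456
M3 S770
G01 X61.5191 Y90.7382 F1458
G01 X80.9454 Y74.6004
G01 X57.2566 Y65.8456
M5
G00 X178.1113 Y11.1404
M3 S529
G01 X173.8701 Y20.2203 F1744
G01 X181.1950 Y27.0598
G01 X189.9633 Y22.2069
G01 X188.0574 Y12.3681
G01 X178.1113 Y11.1404
M5
G00 X79.1723 Y52.4626
M3 S770
G01 X177.5602 Y52.4626 F1458
G01 X177.5602 Y9.8244
G01 X79.1723 Y9.8244
G01 X79.1723 Y52.4626
M5
G00 X0.0000 Y0.0000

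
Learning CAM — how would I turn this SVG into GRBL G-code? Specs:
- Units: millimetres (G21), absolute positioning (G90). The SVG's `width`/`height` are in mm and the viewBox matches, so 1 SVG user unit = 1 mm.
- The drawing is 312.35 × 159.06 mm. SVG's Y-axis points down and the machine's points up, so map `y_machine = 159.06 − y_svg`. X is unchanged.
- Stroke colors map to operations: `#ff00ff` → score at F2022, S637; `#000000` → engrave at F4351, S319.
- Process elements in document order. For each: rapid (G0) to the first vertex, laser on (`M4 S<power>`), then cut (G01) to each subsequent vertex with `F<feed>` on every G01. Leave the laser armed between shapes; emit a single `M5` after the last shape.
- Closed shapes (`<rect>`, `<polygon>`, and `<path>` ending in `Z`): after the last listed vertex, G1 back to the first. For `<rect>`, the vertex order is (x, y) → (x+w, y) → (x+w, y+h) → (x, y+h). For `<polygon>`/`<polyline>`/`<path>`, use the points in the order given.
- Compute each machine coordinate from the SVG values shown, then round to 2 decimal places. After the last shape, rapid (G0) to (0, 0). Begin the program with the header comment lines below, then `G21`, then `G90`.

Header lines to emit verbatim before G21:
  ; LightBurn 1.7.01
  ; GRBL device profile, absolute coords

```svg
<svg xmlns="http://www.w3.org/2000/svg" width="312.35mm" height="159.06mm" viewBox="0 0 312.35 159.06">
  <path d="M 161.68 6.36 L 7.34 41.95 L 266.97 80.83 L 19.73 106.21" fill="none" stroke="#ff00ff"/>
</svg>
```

; LightBurn 1.7.01
; GRBL device profile, absolute coords
G21
G90
G0 X161.68 Y152.70
M4 S637
G01 X7.34 Y117.11 F2022
G01 X266.97 Y78.23 F2022
G01 X19.73 Y52.85 F2022
M5
G0 X0.00 Y0.00

viewBox `0 0 312.35 159.06` with mm width/height → 1 unit = 1 mm. Flip: y_m = 159.06 − y_svg.

**Shape 1** — `<path>` open polyline, stroke `#ff00ff` → score (S637, F2022). Machine vertices: (161.68,152.70) → (7.34,117.11) → (266.97,78.23) → (19.73,52.85). Open path.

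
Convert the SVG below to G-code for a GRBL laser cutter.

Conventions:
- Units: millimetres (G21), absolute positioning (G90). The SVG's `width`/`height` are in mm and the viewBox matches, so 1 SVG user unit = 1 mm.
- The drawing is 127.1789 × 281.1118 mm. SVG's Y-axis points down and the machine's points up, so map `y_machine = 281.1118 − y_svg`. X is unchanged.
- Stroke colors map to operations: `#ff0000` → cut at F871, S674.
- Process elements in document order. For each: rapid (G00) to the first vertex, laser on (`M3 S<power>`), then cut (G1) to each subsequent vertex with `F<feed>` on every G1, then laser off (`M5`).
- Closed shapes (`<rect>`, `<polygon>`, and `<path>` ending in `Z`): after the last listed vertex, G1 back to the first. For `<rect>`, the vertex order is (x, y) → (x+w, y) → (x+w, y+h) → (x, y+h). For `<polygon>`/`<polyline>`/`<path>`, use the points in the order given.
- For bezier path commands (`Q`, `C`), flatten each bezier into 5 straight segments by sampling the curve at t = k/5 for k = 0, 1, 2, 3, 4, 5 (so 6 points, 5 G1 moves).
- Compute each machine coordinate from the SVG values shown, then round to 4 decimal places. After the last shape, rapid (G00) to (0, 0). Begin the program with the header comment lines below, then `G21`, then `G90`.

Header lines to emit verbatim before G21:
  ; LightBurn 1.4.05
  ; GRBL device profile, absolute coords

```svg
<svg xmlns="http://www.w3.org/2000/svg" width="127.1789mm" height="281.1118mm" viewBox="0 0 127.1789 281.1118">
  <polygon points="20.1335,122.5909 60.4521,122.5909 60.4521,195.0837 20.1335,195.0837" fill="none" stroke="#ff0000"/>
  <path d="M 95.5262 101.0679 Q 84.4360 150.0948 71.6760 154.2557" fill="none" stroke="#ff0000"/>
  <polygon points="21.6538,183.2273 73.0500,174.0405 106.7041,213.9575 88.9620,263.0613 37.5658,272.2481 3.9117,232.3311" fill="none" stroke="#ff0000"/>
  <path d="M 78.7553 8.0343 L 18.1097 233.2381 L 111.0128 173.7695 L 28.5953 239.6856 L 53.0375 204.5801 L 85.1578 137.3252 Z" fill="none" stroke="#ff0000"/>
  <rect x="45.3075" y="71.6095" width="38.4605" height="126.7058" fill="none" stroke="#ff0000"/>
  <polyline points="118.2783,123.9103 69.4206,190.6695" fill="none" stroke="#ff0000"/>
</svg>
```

; LightBurn 1.4.05
; GRBL device profile, absolute coords
G21
G90
G00 X20.1335 Y158.5209
M3 S674
G1 X60.4521 Y158.5209 F871
G1 X60.4521 Y86.0281 F871
G1 X20.1335 Y86.0281 F871
G1 X20.1335 Y158.5209 F871
M5
G00 X95.5262 Y180.0439
M3 S674
G1 X91.0233 Y162.2278 F871
G1 X86.3869 Y148.0009 F871
G1 X81.6168 Y137.3634 F871
G1 X76.7132 Y130.3151 F871
G1 X71.6760 Y126.8561 F871
M5
G00 X21.6538 Y97.8845
M3 S674
G1 X73.0500 Y107.0713 F871
G1 X106.7041 Y67.1543 F871
G1 X88.9620 Y18.0505 F871
G1 X37.5658 Y8.8637 F871
G1 X3.9117 Y48.7807 F871
G1 X21.6538 Y97.8845 F871
M5
G00 X78.7553 Y273.0775
M3 S674
G1 X18.1097 Y47.8737 F871
G1 X111.0128 Y107.3423 F871
G1 X28.5953 Y41.4262 F871
G1 X53.0375 Y76.5317 F871
G1 X85.1578 Y143.7866 F871
G1 X78.7553 Y273.0775 F871
M5
G00 X45.3075 Y209.5023
M3 S674
G1 X83.7680 Y209.5023 F871
G1 X83.7680 Y82.7965 F871
G1 X45.3075 Y82.7965 F871
G1 X45.3075 Y209.5023 F871
M5
G00 X118.2783 Y157.2015
M3 S674
G1 X69.4206 Y90.4423 F871
M5
G00 X0.0000 Y0.0000

Since the viewBox matches the mm dimensions, user units are millimetres directly. The only transform is the Y-flip y_m = 281.1118 − y_svg.

Shape 1 is a rectangle drawn with `<polygon>`. Its stroke #ff0000 means cut at S674, F871. After flipping Y the toolpath is (20.1335,158.5209) → (60.4521,158.5209) → (60.4521,86.0281) → (20.1335,86.0281) → (20.1335,158.5209), returning to the start.

Shape 2 is a quadratic bezier drawn with `<path>`. Its stroke #ff0000 means cut at S674, F871. After flipping Y the toolpath is (95.5262,180.0439) → (91.0233,162.2278) → (86.3869,148.0009) → (81.6168,137.3634) → (76.7132,130.3151) → (71.6760,126.8561).

Shape 3 is a regular polygon drawn with `<polygon>`. Its stroke #ff0000 means cut at S674, F871. After flipping Y the toolpath is (21.6538,97.8845) → (73.0500,107.0713) → (106.7041,67.1543) → (88.9620,18.0505) → (37.5658,8.8637) → (3.9117,48.7807) → (21.6538,97.8845), returning to the start.

Shape 4 is a closed polygon drawn with `<path>`. Its stroke #ff0000 means cut at S674, F871. After flipping Y the toolpath is (78.7553,273.0775) → (18.1097,47.8737) → (111.0128,107.3423) → (28.5953,41.4262) → (53.0375,76.5317) → (85.1578,143.7866) → (78.7553,273.0775), returning to the start.

Shape 5 is a rectangle drawn with `<rect>`. Its stroke #ff0000 means cut at S674, F871. After flipping Y the toolpath is (45.3075,209.5023) → (83.7680,209.5023) → (83.7680,82.7965) → (45.3075,82.7965) → (45.3075,209.5023), returning to the start.

Shape 6 is a line segment drawn with `<polyline>`. Its stroke #ff0000 means cut at S674, F871. After flipping Y the toolpath is (118.2783,157.2015) → (69.4206,90.4423).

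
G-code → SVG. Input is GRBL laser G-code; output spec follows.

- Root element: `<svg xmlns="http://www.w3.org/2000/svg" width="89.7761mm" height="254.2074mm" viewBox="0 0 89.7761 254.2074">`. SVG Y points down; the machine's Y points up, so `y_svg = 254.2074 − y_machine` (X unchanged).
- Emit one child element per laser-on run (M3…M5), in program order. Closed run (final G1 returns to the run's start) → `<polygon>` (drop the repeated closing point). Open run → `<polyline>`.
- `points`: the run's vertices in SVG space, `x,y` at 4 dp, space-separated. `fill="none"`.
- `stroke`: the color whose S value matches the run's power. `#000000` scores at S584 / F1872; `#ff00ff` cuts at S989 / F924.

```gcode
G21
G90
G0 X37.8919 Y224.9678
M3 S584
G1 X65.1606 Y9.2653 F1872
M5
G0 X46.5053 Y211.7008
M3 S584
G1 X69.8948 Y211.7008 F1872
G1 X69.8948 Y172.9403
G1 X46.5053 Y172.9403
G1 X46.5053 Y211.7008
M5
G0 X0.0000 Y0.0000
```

<svg xmlns="http://www.w3.org/2000/svg" width="89.7761mm" height="254.2074mm" viewBox="0 0 89.7761 254.2074">
  <polyline points="37.8919,29.2396 65.1606,244.9421" fill="none" stroke="#000000"/>
  <polygon points="46.5053,42.5066 69.8948,42.5066 69.8948,81.2671 46.5053,81.2671" fill="none" stroke="#000000"/>
</svg>

Each laser-on run becomes one SVG element. Flip Y back into SVG space with y_svg = 254.2074 − y_machine. Every run uses S584, so all elements get stroke `#000000` (score).

Run 1: The run is open, so emit a `<polyline>` with points (Y-flipped): 37.8919,29.2396 65.1606,244.9421.

Run 2: The run returns to its start, so emit a `<polygon>` with points (Y-flipped): 46.5053,42.5066 69.8948,42.5066 69.8948,81.2671 46.5053,81.2671.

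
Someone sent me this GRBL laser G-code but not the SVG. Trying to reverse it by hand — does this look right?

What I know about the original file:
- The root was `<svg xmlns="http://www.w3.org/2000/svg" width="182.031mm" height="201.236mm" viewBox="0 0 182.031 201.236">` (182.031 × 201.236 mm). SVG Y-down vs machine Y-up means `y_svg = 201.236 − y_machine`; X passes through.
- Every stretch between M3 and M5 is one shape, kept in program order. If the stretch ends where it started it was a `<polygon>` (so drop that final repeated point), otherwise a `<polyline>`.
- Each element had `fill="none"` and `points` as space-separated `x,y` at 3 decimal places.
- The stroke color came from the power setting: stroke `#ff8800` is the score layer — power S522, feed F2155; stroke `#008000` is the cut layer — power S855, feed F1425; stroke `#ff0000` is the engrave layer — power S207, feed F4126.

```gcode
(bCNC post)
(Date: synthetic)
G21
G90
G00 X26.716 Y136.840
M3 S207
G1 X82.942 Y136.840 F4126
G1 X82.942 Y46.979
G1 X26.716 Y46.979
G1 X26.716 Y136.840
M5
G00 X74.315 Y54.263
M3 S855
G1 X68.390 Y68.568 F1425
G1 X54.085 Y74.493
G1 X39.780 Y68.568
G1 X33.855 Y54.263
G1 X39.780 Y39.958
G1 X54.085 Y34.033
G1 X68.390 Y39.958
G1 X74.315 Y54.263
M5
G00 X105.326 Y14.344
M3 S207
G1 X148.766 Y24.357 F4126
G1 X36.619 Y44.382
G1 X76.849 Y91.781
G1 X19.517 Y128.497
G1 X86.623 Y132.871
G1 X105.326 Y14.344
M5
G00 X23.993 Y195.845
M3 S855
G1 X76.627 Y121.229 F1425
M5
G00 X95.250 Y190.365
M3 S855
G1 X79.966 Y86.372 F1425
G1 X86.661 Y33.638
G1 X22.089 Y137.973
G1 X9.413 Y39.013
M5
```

<svg xmlns="http://www.w3.org/2000/svg" width="182.031mm" height="201.236mm" viewBox="0 0 182.031 201.236">
  <polygon points="26.716,64.396 82.942,64.396 82.942,154.257 26.716,154.257" fill="none" stroke="#ff0000"/>
  <polygon points="74.315,146.973 68.390,132.668 54.085,126.743 39.780,132.668 33.855,146.973 39.780,161.278 54.085,167.203 68.390,161.278" fill="none" stroke="#008000"/>
  <polygon points="105.326,186.892 148.766,176.879 36.619,156.854 76.849,109.455 19.517,72.739 86.623,68.365" fill="none" stroke="#ff0000"/>
  <polyline points="23.993,5.391 76.627,80.007" fill="none" stroke="#008000"/>
  <polyline points="95.250,10.871 79.966,114.864 86.661,167.598 22.089,63.263 9.413,162.223" fill="none" stroke="#008000"/>
</svg>

y_svg = 201.236 − y_m.

[1] S207→`#ff0000` (engrave); closed run; points: 26.716,64.396 82.942,64.396 82.942,154.257 26.716,154.257

[2] S855→`#008000` (cut); closed run; points: 74.315,146.973 68.390,132.668 54.085,126.743 39.780,132.668 33.855,146.973 39.780,161.278 54.085,167.203 68.390,161.278

[3] S207→`#ff0000` (engrave); closed run; points: 105.326,186.892 148.766,176.879 36.619,156.854 76.849,109.455 19.517,72.739 86.623,68.365

[4] S855→`#008000` (cut); open run; points: 23.993,5.391 76.627,80.007

[5] S855→`#008000` (cut); open run; points: 95.250,10.871 79.966,114.864 86.661,167.598 22.089,63.263 9.413,162.223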